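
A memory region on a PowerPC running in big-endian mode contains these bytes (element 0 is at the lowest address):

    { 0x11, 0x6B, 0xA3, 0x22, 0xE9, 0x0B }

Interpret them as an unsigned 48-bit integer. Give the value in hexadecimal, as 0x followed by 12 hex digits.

Big-endian: lowest address holds the most-significant byte.
The bytes are already most-significant first: 0x116BA322E90B.

0x116BA322E90B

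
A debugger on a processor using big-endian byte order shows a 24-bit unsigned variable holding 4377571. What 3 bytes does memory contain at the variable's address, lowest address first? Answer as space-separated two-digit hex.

42 CB E3

4377571 in hexadecimal, padded to 24 bits, is 0x42CBE3.
Split into bytes (most-significant first): 42 CB E3.
Big-endian: lowest address holds the most-significant byte.
So the memory order matches the most-significant-first order: 42 CB E3.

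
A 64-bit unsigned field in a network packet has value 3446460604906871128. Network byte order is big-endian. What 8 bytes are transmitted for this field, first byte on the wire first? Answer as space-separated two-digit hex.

2F D4 49 A8 F7 DA 19 58

3446460604906871128 in hexadecimal, padded to 64 bits, is 0x2FD449A8F7DA1958.
Split into bytes (most-significant first): 2F D4 49 A8 F7 DA 19 58.
Big-endian stores the most-significant byte at the lowest address.
So the memory order matches the most-significant-first order: 2F D4 49 A8 F7 DA 19 58.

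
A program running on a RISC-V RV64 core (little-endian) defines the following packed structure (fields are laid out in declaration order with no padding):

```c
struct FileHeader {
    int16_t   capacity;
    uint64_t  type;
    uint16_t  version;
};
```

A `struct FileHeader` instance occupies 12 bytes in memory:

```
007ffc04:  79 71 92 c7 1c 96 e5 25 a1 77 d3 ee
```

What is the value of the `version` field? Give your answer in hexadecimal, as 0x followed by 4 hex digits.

`version` follows `capacity` (2 B), `type` (8 B), so it starts at offset 2 + 8 = 10 and occupies 2 bytes.
Bytes at offsets 10..11: D3 EE.
Little-endian stores the least-significant byte at the lowest address.
Reassemble most-significant byte first: EE D3 → 0xEED3.

0xEED3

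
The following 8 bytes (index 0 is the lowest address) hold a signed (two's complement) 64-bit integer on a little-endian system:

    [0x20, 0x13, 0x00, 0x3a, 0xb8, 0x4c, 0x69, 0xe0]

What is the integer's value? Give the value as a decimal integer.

-2276203782528298208

Little-endian stores the least-significant byte at the lowest address.
Reassemble most-significant byte first: E0 69 4C B8 3A 00 13 20 → 0xE0694CB83A001320.
Top bit is set, so as a signed 64-bit value this is 0xE0694CB83A001320 − 2^64 = -2276203782528298208.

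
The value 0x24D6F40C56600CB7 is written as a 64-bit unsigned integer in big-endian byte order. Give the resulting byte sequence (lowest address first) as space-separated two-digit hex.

Split into bytes (most-significant first): 24 D6 F4 0C 56 60 0C B7.
In big-endian order the high byte comes first in memory.
So the memory order matches the most-significant-first order: 24 D6 F4 0C 56 60 0C B7.

24 D6 F4 0C 56 60 0C B7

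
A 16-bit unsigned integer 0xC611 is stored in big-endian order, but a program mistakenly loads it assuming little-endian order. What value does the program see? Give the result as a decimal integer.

Stored big-endian, the bytes at ascending addresses are C6 11.
Read back as little-endian, the first byte is least significant, giving 0x11C6.
0x11C6 = 4550.

4550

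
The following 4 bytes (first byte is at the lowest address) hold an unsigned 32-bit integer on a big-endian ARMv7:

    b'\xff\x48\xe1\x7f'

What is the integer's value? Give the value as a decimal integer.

Big-endian: lowest address holds the most-significant byte.
The bytes are already most-significant first: 0xFF48E17F.
0xFF48E17F = 4282966399.

4282966399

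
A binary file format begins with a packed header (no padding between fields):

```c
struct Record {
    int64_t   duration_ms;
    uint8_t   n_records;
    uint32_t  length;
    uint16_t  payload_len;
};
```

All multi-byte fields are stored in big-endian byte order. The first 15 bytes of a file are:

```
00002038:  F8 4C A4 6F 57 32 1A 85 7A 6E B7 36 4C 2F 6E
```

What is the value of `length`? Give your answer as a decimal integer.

`length` follows `duration_ms` (8 B), `n_records` (1 B), so it starts at offset 8 + 1 = 9 and occupies 4 bytes.
Bytes at offsets 9..12: 6E B7 36 4C.
In big-endian order the high byte comes first in memory.
The bytes are already most-significant first: 0x6EB7364C.
0x6EB7364C = 1857500748.

1857500748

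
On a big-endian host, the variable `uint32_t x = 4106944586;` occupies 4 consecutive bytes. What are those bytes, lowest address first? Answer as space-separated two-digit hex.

F4 CB 00 4A

4106944586 in hexadecimal, padded to 32 bits, is 0xF4CB004A.
Split into bytes (most-significant first): F4 CB 00 4A.
Big-endian stores the most-significant byte at the lowest address.
So the memory order matches the most-significant-first order: F4 CB 00 4A.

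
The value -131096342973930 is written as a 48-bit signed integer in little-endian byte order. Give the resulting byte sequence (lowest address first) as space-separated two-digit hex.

Two's complement of -131096342973930 in 48 bits: 131096342973930 = 0x773B3EF44DEA; invert → 0x88C4C10BB215; add 1 → 0x88C4C10BB216.
Split into bytes (most-significant first): 88 C4 C1 0B B2 16.
Little-endian: lowest address holds the least-significant byte.
So at ascending addresses the bytes are 16 B2 0B C1 C4 88.

16 B2 0B C1 C4 88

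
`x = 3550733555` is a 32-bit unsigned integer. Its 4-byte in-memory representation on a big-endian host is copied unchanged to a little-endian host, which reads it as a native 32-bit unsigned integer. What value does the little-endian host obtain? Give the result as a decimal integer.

3550733555 in 32-bit hexadecimal is 0xD3A3E4F3.
Stored big-endian, the bytes at ascending addresses are D3 A3 E4 F3.
Read back as little-endian, the first byte is least significant, giving 0xF3E4A3D3.
0xF3E4A3D3 = 4091847635.

4091847635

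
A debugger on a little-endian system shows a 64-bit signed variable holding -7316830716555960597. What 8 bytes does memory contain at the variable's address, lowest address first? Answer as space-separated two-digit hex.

Two's complement of -7316830716555960597 in 64 bits: 7316830716555960597 = 0x658A9AC53DFC2115; invert → 0x9A75653AC203DEEA; add 1 → 0x9A75653AC203DEEB.
Split into bytes (most-significant first): 9A 75 65 3A C2 03 DE EB.
Little-endian: lowest address holds the least-significant byte.
So at ascending addresses the bytes are EB DE 03 C2 3A 65 75 9A.

EB DE 03 C2 3A 65 75 9A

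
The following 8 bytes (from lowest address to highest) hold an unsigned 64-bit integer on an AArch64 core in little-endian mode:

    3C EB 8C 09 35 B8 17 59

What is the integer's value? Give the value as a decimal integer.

6419802331772939068

Little-endian: lowest address holds the least-significant byte.
Reassemble most-significant byte first: 59 17 B8 35 09 8C EB 3C → 0x5917B835098CEB3C.
0x5917B835098CEB3C = 6419802331772939068.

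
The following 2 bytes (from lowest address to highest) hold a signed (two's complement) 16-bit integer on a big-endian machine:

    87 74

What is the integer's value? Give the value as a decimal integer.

-30860

In big-endian order the high byte comes first in memory.
The bytes are already most-significant first: 0x8774.
Top bit is set, so as a signed 16-bit value this is 0x8774 − 2^16 = -30860.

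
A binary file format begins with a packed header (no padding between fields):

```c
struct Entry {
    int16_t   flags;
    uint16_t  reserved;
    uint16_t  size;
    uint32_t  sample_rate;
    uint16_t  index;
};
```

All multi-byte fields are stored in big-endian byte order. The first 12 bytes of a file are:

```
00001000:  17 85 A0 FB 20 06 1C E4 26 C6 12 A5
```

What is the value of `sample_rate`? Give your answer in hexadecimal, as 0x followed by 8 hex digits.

`sample_rate` follows `flags` (2 B), `reserved` (2 B), `size` (2 B), so it starts at offset 2 + 2 + 2 = 6 and occupies 4 bytes.
Bytes at offsets 6..9: 1C E4 26 C6.
Big-endian: lowest address holds the most-significant byte.
The bytes are already most-significant first: 0x1CE426C6.

0x1CE426C6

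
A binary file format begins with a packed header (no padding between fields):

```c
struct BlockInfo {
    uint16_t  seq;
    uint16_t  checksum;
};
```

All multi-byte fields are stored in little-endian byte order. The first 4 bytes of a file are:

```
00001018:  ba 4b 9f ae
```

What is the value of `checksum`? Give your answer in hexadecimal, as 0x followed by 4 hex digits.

0xAE9F

`checksum` follows `seq` (2 bytes), so it starts at byte offset 2 and occupies 2 bytes.
Bytes at offsets 2..3: 9F AE.
Little-endian: lowest address holds the least-significant byte.
Reassemble most-significant byte first: AE 9F → 0xAE9F.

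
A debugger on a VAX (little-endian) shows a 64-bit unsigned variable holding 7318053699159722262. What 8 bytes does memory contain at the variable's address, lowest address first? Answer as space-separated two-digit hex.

16 09 A6 11 11 F3 8E 65

7318053699159722262 in hexadecimal, padded to 64 bits, is 0x658EF31111A60916.
Split into bytes (most-significant first): 65 8E F3 11 11 A6 09 16.
Little-endian: lowest address holds the least-significant byte.
So at ascending addresses the bytes are 16 09 A6 11 11 F3 8E 65.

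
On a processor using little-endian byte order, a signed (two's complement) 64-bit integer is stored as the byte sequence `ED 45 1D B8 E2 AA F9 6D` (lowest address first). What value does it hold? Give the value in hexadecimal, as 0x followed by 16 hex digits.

0x6DF9AAE2B81D45ED

Little-endian: lowest address holds the least-significant byte.
Reassemble most-significant byte first: 6D F9 AA E2 B8 1D 45 ED → 0x6DF9AAE2B81D45ED.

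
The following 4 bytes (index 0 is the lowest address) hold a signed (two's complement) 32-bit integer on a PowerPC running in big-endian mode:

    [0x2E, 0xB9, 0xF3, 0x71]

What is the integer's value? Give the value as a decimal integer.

783938417

Big-endian: lowest address holds the most-significant byte.
The bytes are already most-significant first: 0x2EB9F371.
0x2EB9F371 = 783938417.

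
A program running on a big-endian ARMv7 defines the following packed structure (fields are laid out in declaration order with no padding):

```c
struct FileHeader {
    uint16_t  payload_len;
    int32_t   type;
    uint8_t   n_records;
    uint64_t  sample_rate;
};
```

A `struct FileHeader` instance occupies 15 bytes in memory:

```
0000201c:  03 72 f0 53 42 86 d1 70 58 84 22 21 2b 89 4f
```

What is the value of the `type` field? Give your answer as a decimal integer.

-262978938

`type` follows `payload_len` (2 bytes), so it starts at byte offset 2 and occupies 4 bytes.
Bytes at offsets 2..5: F0 53 42 86.
Big-endian stores the most-significant byte at the lowest address.
The bytes are already most-significant first: 0xF0534286.
Top bit is set, so as a signed 32-bit value this is 0xF0534286 − 2^32 = -262978938.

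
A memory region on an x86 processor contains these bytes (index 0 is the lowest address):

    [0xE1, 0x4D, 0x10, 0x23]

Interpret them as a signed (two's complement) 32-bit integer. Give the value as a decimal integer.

In little-endian order the low byte comes first in memory.
Reassemble most-significant byte first: 23 10 4D E1 → 0x23104DE1.
0x23104DE1 = 588271073.

588271073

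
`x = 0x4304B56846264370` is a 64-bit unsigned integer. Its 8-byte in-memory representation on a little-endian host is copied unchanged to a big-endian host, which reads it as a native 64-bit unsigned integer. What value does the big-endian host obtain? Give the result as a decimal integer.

Stored little-endian, the bytes at ascending addresses are 70 43 26 46 68 B5 04 43.
Read back as big-endian, the last byte is least significant, giving 0x7043264668B50443.
0x7043264668B50443 = 8089351439533802563.

8089351439533802563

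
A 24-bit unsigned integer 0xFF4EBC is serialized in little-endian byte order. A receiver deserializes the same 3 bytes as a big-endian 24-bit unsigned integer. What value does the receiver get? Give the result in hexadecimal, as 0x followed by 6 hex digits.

Stored little-endian, the bytes at ascending addresses are BC 4E FF.
Read back as big-endian, the last byte is least significant, giving 0xBC4EFF.

0xBC4EFF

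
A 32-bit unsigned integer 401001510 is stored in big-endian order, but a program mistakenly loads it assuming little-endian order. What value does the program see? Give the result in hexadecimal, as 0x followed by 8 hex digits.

401001510 in 32-bit hexadecimal is 0x17E6CC26.
Stored big-endian, the bytes at ascending addresses are 17 E6 CC 26.
Read back as little-endian, the first byte is least significant, giving 0x26CCE617.

0x26CCE617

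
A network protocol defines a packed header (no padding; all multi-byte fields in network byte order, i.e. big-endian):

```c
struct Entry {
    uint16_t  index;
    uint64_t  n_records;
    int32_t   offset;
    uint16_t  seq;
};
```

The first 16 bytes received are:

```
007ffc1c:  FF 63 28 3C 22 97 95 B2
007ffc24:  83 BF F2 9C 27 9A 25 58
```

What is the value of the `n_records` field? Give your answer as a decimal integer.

2899230294566667199

`n_records` follows `index` (2 bytes), so it starts at byte offset 2 and occupies 8 bytes.
Bytes at offsets 2..9: 28 3C 22 97 95 B2 83 BF.
Big-endian stores the most-significant byte at the lowest address.
The bytes are already most-significant first: 0x283C229795B283BF.
0x283C229795B283BF = 2899230294566667199.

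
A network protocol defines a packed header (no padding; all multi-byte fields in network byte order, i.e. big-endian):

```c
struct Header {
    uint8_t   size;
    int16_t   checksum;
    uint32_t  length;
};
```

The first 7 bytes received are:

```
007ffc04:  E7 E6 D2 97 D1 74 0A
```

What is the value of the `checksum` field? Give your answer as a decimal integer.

`checksum` follows `size` (1 byte), so it starts at byte offset 1 and occupies 2 bytes.
Bytes at offsets 1..2: E6 D2.
Big-endian: lowest address holds the most-significant byte.
The bytes are already most-significant first: 0xE6D2.
Top bit is set, so as a signed 16-bit value this is 0xE6D2 − 2^16 = -6446.

-6446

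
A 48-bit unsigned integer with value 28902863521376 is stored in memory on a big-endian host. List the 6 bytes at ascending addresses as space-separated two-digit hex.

1A 49 78 E9 C6 60

28902863521376 in hexadecimal, padded to 48 bits, is 0x1A4978E9C660.
Split into bytes (most-significant first): 1A 49 78 E9 C6 60.
Big-endian: lowest address holds the most-significant byte.
So the memory order matches the most-significant-first order: 1A 49 78 E9 C6 60.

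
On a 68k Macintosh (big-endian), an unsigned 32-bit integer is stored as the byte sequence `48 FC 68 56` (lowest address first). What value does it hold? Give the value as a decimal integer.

1224501334

In big-endian order the high byte comes first in memory.
The bytes are already most-significant first: 0x48FC6856.
0x48FC6856 = 1224501334.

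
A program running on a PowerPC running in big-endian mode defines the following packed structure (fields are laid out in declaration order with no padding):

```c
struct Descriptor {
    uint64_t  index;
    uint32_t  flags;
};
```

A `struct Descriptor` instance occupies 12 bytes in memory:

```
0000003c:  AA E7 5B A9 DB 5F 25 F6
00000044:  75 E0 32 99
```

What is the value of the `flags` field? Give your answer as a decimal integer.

`flags` follows `index` (8 bytes), so it starts at byte offset 8 and occupies 4 bytes.
Bytes at offsets 8..11: 75 E0 32 99.
Big-endian stores the most-significant byte at the lowest address.
The bytes are already most-significant first: 0x75E03299.
0x75E03299 = 1977627289.

1977627289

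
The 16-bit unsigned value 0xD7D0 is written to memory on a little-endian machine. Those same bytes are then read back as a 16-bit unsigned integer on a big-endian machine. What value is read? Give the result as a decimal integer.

53463

Stored little-endian, the bytes at ascending addresses are D0 D7.
Read back as big-endian, the last byte is least significant, giving 0xD0D7.
0xD0D7 = 53463.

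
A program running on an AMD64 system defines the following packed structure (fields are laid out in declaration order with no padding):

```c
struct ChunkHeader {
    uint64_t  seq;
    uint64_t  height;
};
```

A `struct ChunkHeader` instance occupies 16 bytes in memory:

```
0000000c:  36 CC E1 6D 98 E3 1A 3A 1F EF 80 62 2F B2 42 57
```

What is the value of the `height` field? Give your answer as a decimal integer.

`height` follows `seq` (8 bytes), so it starts at byte offset 8 and occupies 8 bytes.
Bytes at offsets 8..15: 1F EF 80 62 2F B2 42 57.
In little-endian order the low byte comes first in memory.
Reassemble most-significant byte first: 57 42 B2 2F 62 80 EF 1F → 0x5742B22F6280EF1F.
0x5742B22F6280EF1F = 6287783946348457759.

6287783946348457759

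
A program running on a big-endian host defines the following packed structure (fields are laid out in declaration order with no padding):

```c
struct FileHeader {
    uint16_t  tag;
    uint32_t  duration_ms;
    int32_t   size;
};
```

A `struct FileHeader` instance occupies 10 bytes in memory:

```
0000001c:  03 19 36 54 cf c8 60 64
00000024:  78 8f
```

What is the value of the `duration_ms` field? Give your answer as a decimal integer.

911527880

`duration_ms` follows `tag` (2 bytes), so it starts at byte offset 2 and occupies 4 bytes.
Bytes at offsets 2..5: 36 54 CF C8.
In big-endian order the high byte comes first in memory.
The bytes are already most-significant first: 0x3654CFC8.
0x3654CFC8 = 911527880.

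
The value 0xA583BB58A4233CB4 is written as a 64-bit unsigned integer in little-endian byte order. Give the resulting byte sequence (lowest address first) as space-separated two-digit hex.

B4 3C 23 A4 58 BB 83 A5

Split into bytes (most-significant first): A5 83 BB 58 A4 23 3C B4.
In little-endian order the low byte comes first in memory.
So at ascending addresses the bytes are B4 3C 23 A4 58 BB 83 A5.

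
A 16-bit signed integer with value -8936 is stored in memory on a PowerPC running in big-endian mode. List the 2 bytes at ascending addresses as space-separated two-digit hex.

Two's complement of -8936 in 16 bits: 8936 = 0x22E8; invert → 0xDD17; add 1 → 0xDD18.
Split into bytes (most-significant first): DD 18.
Big-endian stores the most-significant byte at the lowest address.
So the memory order matches the most-significant-first order: DD 18.

DD 18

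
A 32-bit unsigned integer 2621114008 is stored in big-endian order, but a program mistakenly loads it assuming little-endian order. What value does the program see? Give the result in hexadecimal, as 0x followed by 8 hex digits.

0x98063B9C

2621114008 in 32-bit hexadecimal is 0x9C3B0698.
Stored big-endian, the bytes at ascending addresses are 9C 3B 06 98.
Read back as little-endian, the first byte is least significant, giving 0x98063B9C.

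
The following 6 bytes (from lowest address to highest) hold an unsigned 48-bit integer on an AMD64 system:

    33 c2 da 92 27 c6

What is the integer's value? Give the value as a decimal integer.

In little-endian order the low byte comes first in memory.
Reassemble most-significant byte first: C6 27 92 DA C2 33 → 0xC62792DAC233.
0xC62792DAC233 = 217873269834291.

217873269834291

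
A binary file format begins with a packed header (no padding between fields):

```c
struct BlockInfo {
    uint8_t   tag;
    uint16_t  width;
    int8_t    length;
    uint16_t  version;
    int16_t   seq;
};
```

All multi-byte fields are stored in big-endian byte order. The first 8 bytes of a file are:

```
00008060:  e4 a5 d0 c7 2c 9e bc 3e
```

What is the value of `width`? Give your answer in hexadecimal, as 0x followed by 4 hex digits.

`width` follows `tag` (1 byte), so it starts at byte offset 1 and occupies 2 bytes.
Bytes at offsets 1..2: A5 D0.
Big-endian stores the most-significant byte at the lowest address.
The bytes are already most-significant first: 0xA5D0.

0xA5D0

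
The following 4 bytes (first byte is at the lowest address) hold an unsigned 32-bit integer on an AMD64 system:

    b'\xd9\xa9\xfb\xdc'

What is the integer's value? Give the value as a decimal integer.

In little-endian order the low byte comes first in memory.
Reassemble most-significant byte first: DC FB A9 D9 → 0xDCFBA9D9.
0xDCFBA9D9 = 3707480537.

3707480537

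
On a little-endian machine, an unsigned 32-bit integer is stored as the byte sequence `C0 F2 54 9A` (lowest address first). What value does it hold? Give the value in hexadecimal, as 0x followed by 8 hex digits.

Little-endian: lowest address holds the least-significant byte.
Reassemble most-significant byte first: 9A 54 F2 C0 → 0x9A54F2C0.

0x9A54F2C0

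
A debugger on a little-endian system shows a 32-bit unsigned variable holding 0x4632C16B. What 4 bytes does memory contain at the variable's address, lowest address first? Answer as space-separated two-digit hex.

6B C1 32 46

Split into bytes (most-significant first): 46 32 C1 6B.
Little-endian stores the least-significant byte at the lowest address.
So at ascending addresses the bytes are 6B C1 32 46.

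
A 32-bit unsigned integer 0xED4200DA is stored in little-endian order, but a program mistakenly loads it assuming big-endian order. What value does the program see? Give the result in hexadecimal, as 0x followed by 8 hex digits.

0xDA0042ED

Stored little-endian, the bytes at ascending addresses are DA 00 42 ED.
Read back as big-endian, the last byte is least significant, giving 0xDA0042ED.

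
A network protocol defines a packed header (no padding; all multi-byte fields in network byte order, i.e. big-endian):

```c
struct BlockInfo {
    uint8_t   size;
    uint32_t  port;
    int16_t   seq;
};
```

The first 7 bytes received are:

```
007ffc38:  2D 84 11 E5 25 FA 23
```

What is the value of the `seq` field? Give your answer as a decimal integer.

`seq` follows `size` (1 B), `port` (4 B), so it starts at offset 1 + 4 = 5 and occupies 2 bytes.
Bytes at offsets 5..6: FA 23.
Big-endian: lowest address holds the most-significant byte.
The bytes are already most-significant first: 0xFA23.
Top bit is set, so as a signed 16-bit value this is 0xFA23 − 2^16 = -1501.

-1501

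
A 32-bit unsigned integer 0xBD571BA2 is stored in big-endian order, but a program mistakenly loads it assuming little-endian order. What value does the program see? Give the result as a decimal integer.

2719700925

Stored big-endian, the bytes at ascending addresses are BD 57 1B A2.
Read back as little-endian, the first byte is least significant, giving 0xA21B57BD.
0xA21B57BD = 2719700925.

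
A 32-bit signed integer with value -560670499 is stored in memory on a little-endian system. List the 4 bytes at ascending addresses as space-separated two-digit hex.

Two's complement of -560670499 in 32 bits: 560670499 = 0x216B2723; invert → 0xDE94D8DC; add 1 → 0xDE94D8DD.
Split into bytes (most-significant first): DE 94 D8 DD.
Little-endian: lowest address holds the least-significant byte.
So at ascending addresses the bytes are DD D8 94 DE.

DD D8 94 DE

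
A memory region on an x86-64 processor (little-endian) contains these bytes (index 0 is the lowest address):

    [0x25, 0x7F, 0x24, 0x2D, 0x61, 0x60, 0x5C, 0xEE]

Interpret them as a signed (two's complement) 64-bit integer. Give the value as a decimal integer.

Little-endian: lowest address holds the least-significant byte.
Reassemble most-significant byte first: EE 5C 60 61 2D 24 7F 25 → 0xEE5C60612D247F25.
Top bit is set, so as a signed 64-bit value this is 0xEE5C60612D247F25 − 2^64 = -1271035024339861723.

-1271035024339861723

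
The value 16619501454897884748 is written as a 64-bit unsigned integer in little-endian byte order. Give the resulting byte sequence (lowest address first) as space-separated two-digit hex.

4C AE 46 F3 84 54 A4 E6

16619501454897884748 in hexadecimal, padded to 64 bits, is 0xE6A45484F346AE4C.
Split into bytes (most-significant first): E6 A4 54 84 F3 46 AE 4C.
In little-endian order the low byte comes first in memory.
So at ascending addresses the bytes are 4C AE 46 F3 84 54 A4 E6.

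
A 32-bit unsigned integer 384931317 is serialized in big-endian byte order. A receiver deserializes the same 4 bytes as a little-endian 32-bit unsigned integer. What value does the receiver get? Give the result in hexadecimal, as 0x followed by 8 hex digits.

384931317 in 32-bit hexadecimal is 0x16F195F5.
Stored big-endian, the bytes at ascending addresses are 16 F1 95 F5.
Read back as little-endian, the first byte is least significant, giving 0xF595F116.

0xF595F116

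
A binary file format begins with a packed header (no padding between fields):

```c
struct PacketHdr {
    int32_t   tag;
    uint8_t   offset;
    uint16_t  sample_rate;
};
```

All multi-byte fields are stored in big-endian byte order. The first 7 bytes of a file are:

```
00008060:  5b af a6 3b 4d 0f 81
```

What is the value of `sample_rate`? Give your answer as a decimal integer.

`sample_rate` follows `tag` (4 B), `offset` (1 B), so it starts at offset 4 + 1 = 5 and occupies 2 bytes.
Bytes at offsets 5..6: 0F 81.
Big-endian: lowest address holds the most-significant byte.
The bytes are already most-significant first: 0x0F81.
0x0F81 = 3969.

3969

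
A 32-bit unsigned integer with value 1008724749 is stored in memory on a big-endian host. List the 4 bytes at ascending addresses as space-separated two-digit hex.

1008724749 in hexadecimal, padded to 32 bits, is 0x3C1FEB0D.
Split into bytes (most-significant first): 3C 1F EB 0D.
Big-endian stores the most-significant byte at the lowest address.
So the memory order matches the most-significant-first order: 3C 1F EB 0D.

3C 1F EB 0D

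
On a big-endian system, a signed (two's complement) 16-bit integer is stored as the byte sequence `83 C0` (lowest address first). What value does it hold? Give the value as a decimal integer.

Big-endian stores the most-significant byte at the lowest address.
The bytes are already most-significant first: 0x83C0.
Top bit is set, so as a signed 16-bit value this is 0x83C0 − 2^16 = -31808.

-31808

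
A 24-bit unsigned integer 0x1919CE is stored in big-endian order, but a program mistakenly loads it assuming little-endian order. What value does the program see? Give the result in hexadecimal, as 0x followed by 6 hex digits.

Stored big-endian, the bytes at ascending addresses are 19 19 CE.
Read back as little-endian, the first byte is least significant, giving 0xCE1919.

0xCE1919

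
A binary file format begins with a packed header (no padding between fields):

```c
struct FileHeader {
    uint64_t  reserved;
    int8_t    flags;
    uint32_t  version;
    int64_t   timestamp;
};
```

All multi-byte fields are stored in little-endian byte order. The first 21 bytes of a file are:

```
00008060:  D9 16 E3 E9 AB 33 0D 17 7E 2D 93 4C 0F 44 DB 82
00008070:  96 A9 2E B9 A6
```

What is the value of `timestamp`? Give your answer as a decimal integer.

`timestamp` follows `reserved` (8 B), `flags` (1 B), `version` (4 B), so it starts at offset 8 + 1 + 4 = 13 and occupies 8 bytes.
Bytes at offsets 13..20: 44 DB 82 96 A9 2E B9 A6.
In little-endian order the low byte comes first in memory.
Reassemble most-significant byte first: A6 B9 2E A9 96 82 DB 44 → 0xA6B92EA99682DB44.
Top bit is set, so as a signed 64-bit value this is 0xA6B92EA99682DB44 − 2^64 = -6433059286812533948.

-6433059286812533948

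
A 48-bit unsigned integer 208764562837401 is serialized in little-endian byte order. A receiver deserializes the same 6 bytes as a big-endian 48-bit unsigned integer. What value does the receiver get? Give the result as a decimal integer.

208764562837401 in 48-bit hexadecimal is 0xBDDEC99C0F99.
Stored little-endian, the bytes at ascending addresses are 99 0F 9C C9 DE BD.
Read back as big-endian, the last byte is least significant, giving 0x990F9CC9DEBD.
0x990F9CC9DEBD = 168292334034621.

168292334034621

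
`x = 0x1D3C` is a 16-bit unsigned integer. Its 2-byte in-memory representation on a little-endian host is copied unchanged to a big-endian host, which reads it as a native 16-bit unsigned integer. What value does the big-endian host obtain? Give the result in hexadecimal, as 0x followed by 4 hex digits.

0x3C1D

Stored little-endian, the bytes at ascending addresses are 3C 1D.
Read back as big-endian, the last byte is least significant, giving 0x3C1D.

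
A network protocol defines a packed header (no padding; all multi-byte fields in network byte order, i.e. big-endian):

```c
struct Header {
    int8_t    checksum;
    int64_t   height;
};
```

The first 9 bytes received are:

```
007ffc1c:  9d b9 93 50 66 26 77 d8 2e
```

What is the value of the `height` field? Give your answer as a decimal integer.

`height` follows `checksum` (1 byte), so it starts at byte offset 1 and occupies 8 bytes.
Bytes at offsets 1..8: B9 93 50 66 26 77 D8 2E.
Big-endian: lowest address holds the most-significant byte.
The bytes are already most-significant first: 0xB99350662677D82E.
Top bit is set, so as a signed 64-bit value this is 0xB99350662677D82E − 2^64 = -5074623955454142418.

-5074623955454142418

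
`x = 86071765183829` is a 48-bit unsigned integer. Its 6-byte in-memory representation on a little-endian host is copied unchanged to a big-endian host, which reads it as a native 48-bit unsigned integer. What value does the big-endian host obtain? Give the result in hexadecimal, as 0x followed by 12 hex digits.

86071765183829 in 48-bit hexadecimal is 0x4E4824FD2D55.
Stored little-endian, the bytes at ascending addresses are 55 2D FD 24 48 4E.
Read back as big-endian, the last byte is least significant, giving 0x552DFD24484E.

0x552DFD24484E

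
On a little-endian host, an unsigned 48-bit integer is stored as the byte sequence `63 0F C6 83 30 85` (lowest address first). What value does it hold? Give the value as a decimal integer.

In little-endian order the low byte comes first in memory.
Reassemble most-significant byte first: 85 30 83 C6 0F 63 → 0x853083C60F63.
0x853083C60F63 = 146443415719779.

146443415719779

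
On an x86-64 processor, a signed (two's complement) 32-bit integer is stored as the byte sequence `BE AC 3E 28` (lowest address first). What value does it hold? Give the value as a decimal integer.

675196094

Little-endian stores the least-significant byte at the lowest address.
Reassemble most-significant byte first: 28 3E AC BE → 0x283EACBE.
0x283EACBE = 675196094.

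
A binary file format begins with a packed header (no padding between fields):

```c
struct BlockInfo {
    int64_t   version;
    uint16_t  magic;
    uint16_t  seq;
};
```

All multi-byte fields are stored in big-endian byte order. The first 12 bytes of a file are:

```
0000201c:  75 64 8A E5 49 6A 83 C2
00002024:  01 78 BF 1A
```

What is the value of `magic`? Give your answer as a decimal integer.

376

`magic` follows `version` (8 bytes), so it starts at byte offset 8 and occupies 2 bytes.
Bytes at offsets 8..9: 01 78.
Big-endian: lowest address holds the most-significant byte.
The bytes are already most-significant first: 0x0178.
0x0178 = 376.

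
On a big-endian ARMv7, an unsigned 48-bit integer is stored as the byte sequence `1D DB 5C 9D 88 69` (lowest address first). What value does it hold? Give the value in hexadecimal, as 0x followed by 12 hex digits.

Big-endian: lowest address holds the most-significant byte.
The bytes are already most-significant first: 0x1DDB5C9D8869.

0x1DDB5C9D8869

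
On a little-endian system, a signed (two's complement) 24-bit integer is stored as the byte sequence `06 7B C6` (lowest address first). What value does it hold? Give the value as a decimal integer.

-3769594

Little-endian: lowest address holds the least-significant byte.
Reassemble most-significant byte first: C6 7B 06 → 0xC67B06.
Top bit is set, so as a signed 24-bit value this is 0xC67B06 − 2^24 = -3769594.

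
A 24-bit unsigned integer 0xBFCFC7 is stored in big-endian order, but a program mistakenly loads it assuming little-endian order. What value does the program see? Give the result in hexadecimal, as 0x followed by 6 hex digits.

Stored big-endian, the bytes at ascending addresses are BF CF C7.
Read back as little-endian, the first byte is least significant, giving 0xC7CFBF.

0xC7CFBF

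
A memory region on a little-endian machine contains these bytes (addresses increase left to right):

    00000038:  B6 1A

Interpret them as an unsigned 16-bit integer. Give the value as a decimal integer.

Little-endian: lowest address holds the least-significant byte.
Reassemble most-significant byte first: 1A B6 → 0x1AB6.
0x1AB6 = 6838.

6838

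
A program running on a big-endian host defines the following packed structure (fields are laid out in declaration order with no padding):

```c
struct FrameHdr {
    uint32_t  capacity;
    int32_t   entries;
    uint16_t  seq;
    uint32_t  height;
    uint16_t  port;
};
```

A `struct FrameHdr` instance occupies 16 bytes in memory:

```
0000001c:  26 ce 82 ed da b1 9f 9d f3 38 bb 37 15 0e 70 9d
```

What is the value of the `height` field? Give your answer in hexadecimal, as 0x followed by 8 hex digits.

`height` follows `capacity` (4 B), `entries` (4 B), `seq` (2 B), so it starts at offset 4 + 4 + 2 = 10 and occupies 4 bytes.
Bytes at offsets 10..13: BB 37 15 0E.
Big-endian: lowest address holds the most-significant byte.
The bytes are already most-significant first: 0xBB37150E.

0xBB37150E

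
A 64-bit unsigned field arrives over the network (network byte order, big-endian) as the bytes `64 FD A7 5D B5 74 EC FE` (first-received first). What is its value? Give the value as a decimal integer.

In big-endian order the high byte comes first in memory.
The bytes are already most-significant first: 0x64FDA75DB574ECFE.
0x64FDA75DB574ECFE = 7277156593818725630.

7277156593818725630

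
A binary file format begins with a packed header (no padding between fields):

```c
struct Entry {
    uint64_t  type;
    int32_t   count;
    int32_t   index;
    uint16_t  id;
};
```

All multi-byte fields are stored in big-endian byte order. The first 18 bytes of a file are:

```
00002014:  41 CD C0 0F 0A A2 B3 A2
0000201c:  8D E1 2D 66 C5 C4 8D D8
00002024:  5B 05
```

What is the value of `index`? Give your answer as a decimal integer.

`index` follows `type` (8 B), `count` (4 B), so it starts at offset 8 + 4 = 12 and occupies 4 bytes.
Bytes at offsets 12..15: C5 C4 8D D8.
Big-endian stores the most-significant byte at the lowest address.
The bytes are already most-significant first: 0xC5C48DD8.
Top bit is set, so as a signed 32-bit value this is 0xC5C48DD8 − 2^32 = -976974376.

-976974376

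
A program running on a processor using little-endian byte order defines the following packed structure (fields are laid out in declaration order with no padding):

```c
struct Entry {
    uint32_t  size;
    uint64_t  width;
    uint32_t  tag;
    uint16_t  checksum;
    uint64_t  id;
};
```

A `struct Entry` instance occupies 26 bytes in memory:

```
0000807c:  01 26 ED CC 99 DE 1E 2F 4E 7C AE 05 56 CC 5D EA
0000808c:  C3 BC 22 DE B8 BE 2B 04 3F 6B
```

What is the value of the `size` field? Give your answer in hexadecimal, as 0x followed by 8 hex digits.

`size` is the first field, at byte offset 0, occupying 4 bytes.
Bytes at offsets 0..3: 01 26 ED CC.
In little-endian order the low byte comes first in memory.
Reassemble most-significant byte first: CC ED 26 01 → 0xCCED2601.

0xCCED2601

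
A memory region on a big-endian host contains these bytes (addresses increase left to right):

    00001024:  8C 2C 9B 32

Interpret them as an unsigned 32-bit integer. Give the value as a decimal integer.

Big-endian: lowest address holds the most-significant byte.
The bytes are already most-significant first: 0x8C2C9B32.
0x8C2C9B32 = 2351733554.

2351733554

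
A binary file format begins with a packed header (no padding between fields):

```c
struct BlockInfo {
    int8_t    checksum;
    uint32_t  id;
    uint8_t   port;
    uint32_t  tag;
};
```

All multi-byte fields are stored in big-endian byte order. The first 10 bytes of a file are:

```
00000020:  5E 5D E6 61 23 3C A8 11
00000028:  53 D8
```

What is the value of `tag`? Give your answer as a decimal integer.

`tag` follows `checksum` (1 B), `id` (4 B), `port` (1 B), so it starts at offset 1 + 4 + 1 = 6 and occupies 4 bytes.
Bytes at offsets 6..9: A8 11 53 D8.
In big-endian order the high byte comes first in memory.
The bytes are already most-significant first: 0xA81153D8.
0xA81153D8 = 2819707864.

2819707864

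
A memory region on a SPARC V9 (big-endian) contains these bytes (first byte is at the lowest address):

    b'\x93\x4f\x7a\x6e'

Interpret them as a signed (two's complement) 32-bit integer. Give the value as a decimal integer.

-1823507858

Big-endian: lowest address holds the most-significant byte.
The bytes are already most-significant first: 0x934F7A6E.
Top bit is set, so as a signed 32-bit value this is 0x934F7A6E − 2^32 = -1823507858.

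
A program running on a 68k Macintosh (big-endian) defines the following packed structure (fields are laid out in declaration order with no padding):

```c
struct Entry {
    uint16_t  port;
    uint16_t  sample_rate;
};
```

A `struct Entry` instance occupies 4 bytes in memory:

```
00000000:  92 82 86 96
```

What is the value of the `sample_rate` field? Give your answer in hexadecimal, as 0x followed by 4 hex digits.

`sample_rate` follows `port` (2 bytes), so it starts at byte offset 2 and occupies 2 bytes.
Bytes at offsets 2..3: 86 96.
Big-endian stores the most-significant byte at the lowest address.
The bytes are already most-significant first: 0x8696.

0x8696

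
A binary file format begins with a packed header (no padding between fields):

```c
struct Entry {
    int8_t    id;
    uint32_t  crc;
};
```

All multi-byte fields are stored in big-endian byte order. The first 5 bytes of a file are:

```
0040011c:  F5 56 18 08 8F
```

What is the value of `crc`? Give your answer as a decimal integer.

1444415631

`crc` follows `id` (1 byte), so it starts at byte offset 1 and occupies 4 bytes.
Bytes at offsets 1..4: 56 18 08 8F.
Big-endian: lowest address holds the most-significant byte.
The bytes are already most-significant first: 0x5618088F.
0x5618088F = 1444415631.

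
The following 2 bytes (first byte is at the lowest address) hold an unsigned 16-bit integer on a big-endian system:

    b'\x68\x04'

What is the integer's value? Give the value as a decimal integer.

26628

In big-endian order the high byte comes first in memory.
The bytes are already most-significant first: 0x6804.
0x6804 = 26628.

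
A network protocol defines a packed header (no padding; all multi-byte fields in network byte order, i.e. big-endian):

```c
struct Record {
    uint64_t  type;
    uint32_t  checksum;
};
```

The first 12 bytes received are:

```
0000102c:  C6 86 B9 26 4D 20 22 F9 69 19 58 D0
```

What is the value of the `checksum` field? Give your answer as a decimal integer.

`checksum` follows `type` (8 bytes), so it starts at byte offset 8 and occupies 4 bytes.
Bytes at offsets 8..11: 69 19 58 D0.
Big-endian: lowest address holds the most-significant byte.
The bytes are already most-significant first: 0x691958D0.
0x691958D0 = 1763268816.

1763268816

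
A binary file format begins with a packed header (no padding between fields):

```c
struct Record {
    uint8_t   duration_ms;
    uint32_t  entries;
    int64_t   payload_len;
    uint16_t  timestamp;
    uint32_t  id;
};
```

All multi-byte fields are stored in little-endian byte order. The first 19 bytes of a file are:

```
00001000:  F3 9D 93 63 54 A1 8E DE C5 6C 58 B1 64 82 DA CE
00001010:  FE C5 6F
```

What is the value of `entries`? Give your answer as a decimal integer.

1415811997

`entries` follows `duration_ms` (1 byte), so it starts at byte offset 1 and occupies 4 bytes.
Bytes at offsets 1..4: 9D 93 63 54.
In little-endian order the low byte comes first in memory.
Reassemble most-significant byte first: 54 63 93 9D → 0x5463939D.
0x5463939D = 1415811997.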